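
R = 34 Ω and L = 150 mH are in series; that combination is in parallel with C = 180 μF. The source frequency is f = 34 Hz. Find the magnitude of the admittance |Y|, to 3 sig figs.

28.4 mS

ω = 2πf = 213.6 rad/s
X_L = ωL = 32.0 Ω
X_C = 1/(ωC) = 26.0 Ω
Branch 1 (R+jX_L): Z₁ = 34.0 + j32.0 Ω, |Z₁| = 46.7 Ω
Branch 2 (−jX_C): Z₂ = −j26.0 Ω
Parallel: Z = Z₁Z₂/(Z₁+Z₂), |Z| = 35.2 Ω, ∠Z = -56.8°
|Y| = 1/|Z| = 28.4 mS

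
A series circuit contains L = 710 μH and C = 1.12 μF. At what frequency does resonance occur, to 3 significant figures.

5.64 kHz

ω₀ = 1/√(LC) = 1/√(0.00071 × 1.12e-06) = 35460 rad/s
f₀ = ω₀/(2π) = 5.64 kHz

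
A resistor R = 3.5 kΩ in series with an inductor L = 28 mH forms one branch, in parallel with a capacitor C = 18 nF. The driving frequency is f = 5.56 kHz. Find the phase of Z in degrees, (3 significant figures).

-64.5°

ω = 2πf = 34930 rad/s
X_L = ωL = 978 Ω
X_C = 1/(ωC) = 1590 Ω
Branch 1 (R+jX_L): Z₁ = 3500 + j978 Ω, |Z₁| = 3630 Ω
Branch 2 (−jX_C): Z₂ = −j1590 Ω
Parallel: Z = Z₁Z₂/(Z₁+Z₂), |Z| = 1630 Ω, ∠Z = -64.5°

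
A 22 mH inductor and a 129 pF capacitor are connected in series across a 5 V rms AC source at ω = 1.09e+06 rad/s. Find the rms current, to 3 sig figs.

X_L = ωL = 24000 Ω
X_C = 1/(ωC) = 7110 Ω
Net reactance X = X_L − X_C = 16900 Ω
Z = j16900 Ω
|Z| = √(0² + 16900²) = 16900 Ω
I = V/|Z| = 5/16900 = 296 μA

296 μA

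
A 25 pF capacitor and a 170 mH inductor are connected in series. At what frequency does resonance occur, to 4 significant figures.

77.20 kHz

ω₀ = 1/√(LC) = 1/√(0.17 × 2.5e-11) = 485100 rad/s
f₀ = ω₀/(2π) = 77.20 kHz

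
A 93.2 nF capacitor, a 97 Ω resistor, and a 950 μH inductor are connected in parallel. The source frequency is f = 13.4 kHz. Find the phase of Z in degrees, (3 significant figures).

ω = 2πf = 84190 rad/s
X_L = ωL = 80.0 Ω
X_C = 1/(ωC) = 127 Ω
Parallel: admittances add. Y = 1/R + 1/(jωL) + jωC
Y = (0.0103 − j0.00466) S
|Y| = 0.0113 S → |Z| = 1/|Y| = 88.4 Ω, ∠Z = −∠Y = 24.3°

24.3°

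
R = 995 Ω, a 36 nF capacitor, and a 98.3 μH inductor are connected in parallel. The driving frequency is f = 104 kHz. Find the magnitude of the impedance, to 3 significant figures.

125 Ω

ω = 2πf = 653500 rad/s
X_L = ωL = 64.2 Ω
X_C = 1/(ωC) = 42.5 Ω
Parallel: admittances add. Y = 1/R + 1/(jωL) + jωC
Y = (0.00101 + j0.00796) S
|Y| = 0.00802 S → |Z| = 1/|Y| = 125 Ω, ∠Z = −∠Y = -82.8°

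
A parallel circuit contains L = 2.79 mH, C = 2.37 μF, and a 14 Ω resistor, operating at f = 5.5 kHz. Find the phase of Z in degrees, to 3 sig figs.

-45.0°

ω = 2πf = 34560 rad/s
X_L = ωL = 96.4 Ω
X_C = 1/(ωC) = 12.2 Ω
Parallel: admittances add. Y = 1/R + 1/(jωL) + jωC
Y = (0.0714 + j0.0715) S
|Y| = 0.101 S → |Z| = 1/|Y| = 9.89 Ω, ∠Z = −∠Y = -45.0°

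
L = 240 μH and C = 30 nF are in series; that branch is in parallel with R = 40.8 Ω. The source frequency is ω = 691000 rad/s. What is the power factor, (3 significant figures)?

X_L = ωL = 166 Ω
X_C = 1/(ωC) = 48.2 Ω
Branch 1: Z₁ = R = 40.8 Ω
Branch 2 (series LC): Z₂ = j(X_L − X_C) = j118 Ω
Parallel: Z = Z₁Z₂/(Z₁+Z₂), |Z| = 38.5 Ω, ∠Z = 19.1°
cos φ = cos(19.1°) = 0.945

0.945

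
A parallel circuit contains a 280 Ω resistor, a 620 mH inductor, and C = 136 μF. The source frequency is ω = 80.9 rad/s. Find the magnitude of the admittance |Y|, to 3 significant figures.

X_L = ωL = 50.2 Ω
X_C = 1/(ωC) = 90.9 Ω
Parallel: admittances add. Y = 1/R + 1/(jωL) + jωC
Y = (0.00357 − j0.00893) S
|Y| = 0.00962 S → |Z| = 1/|Y| = 104 Ω, ∠Z = −∠Y = 68.2°

9.62 mS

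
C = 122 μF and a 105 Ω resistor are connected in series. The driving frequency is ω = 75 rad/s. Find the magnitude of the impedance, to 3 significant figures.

X_C = 1/(ωC) = 109 Ω
Z = 105 − j109 Ω
|Z| = √(105² + 109²) = 152 Ω

152 Ω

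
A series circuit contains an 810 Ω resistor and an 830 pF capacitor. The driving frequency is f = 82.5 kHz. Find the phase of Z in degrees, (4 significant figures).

ω = 2πf = 518400 rad/s
X_C = 1/(ωC) = 2324 Ω
Z = 810.0 − j2324 Ω
|Z| = √(810.0² + 2324²) = 2461 Ω
∠Z = arctan(-2324/810.0) = -70.79°

-70.79°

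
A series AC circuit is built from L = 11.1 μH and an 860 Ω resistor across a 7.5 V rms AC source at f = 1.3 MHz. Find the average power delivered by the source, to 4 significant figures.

ω = 2πf = 8.168e+06 rad/s
X_L = ωL = 90.67 Ω
Z = 860.0 + j90.67 Ω
|Z| = √(860.0² + 90.67²) = 864.8 Ω
∠Z = arctan(90.67/860.0) = 6.018°
I = V/|Z| = 8.673 mA
P = VI cos φ = 7.5 × 0.008673 × cos(6.018°) = 64.69 mW

64.69 mW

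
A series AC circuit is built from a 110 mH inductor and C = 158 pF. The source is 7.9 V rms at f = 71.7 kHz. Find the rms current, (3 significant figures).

ω = 2πf = 450500 rad/s
X_L = ωL = 49600 Ω
X_C = 1/(ωC) = 14000 Ω
Net reactance X = X_L − X_C = 35500 Ω
Z = j35500 Ω
|Z| = √(0² + 35500²) = 35500 Ω
I = V/|Z| = 7.9/35500 = 222 μA

222 μA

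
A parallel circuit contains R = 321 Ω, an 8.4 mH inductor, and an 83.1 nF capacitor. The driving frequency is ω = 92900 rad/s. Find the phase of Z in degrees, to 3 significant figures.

X_L = ωL = 780 Ω
X_C = 1/(ωC) = 130 Ω
Parallel: admittances add. Y = 1/R + 1/(jωL) + jωC
Y = (0.00312 + j0.00644) S
|Y| = 0.00715 S → |Z| = 1/|Y| = 140 Ω, ∠Z = −∠Y = -64.2°

-64.2°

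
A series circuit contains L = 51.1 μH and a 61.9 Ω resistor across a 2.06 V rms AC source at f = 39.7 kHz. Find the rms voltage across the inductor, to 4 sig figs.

ω = 2πf = 249400 rad/s
X_L = ωL = 12.75 Ω
Z = 61.90 + j12.75 Ω
|Z| = √(61.90² + 12.75²) = 63.20 Ω
I = V/|Z| = 32.60 mA
V_L = I·|Z_L| = 0.03260 × 12.75 = 0.4155 V

0.4155 V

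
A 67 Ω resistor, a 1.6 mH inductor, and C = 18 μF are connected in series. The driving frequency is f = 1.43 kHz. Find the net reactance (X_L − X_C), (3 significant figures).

ω = 2πf = 8985 rad/s
X_L = ωL = 14.4 Ω
X_C = 1/(ωC) = 6.18 Ω
X = 14.4 − 6.18 = 8.19 Ω

8.19 Ω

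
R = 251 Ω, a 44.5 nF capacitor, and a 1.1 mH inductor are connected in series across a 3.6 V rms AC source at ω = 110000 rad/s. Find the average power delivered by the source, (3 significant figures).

46.5 mW

X_L = ωL = 121 Ω
X_C = 1/(ωC) = 204 Ω
Net reactance X = X_L − X_C = -83.3 Ω
Z = 251 − j83.3 Ω
|Z| = √(251² + 83.3²) = 264 Ω
∠Z = arctan(-83.3/251) = -18.4°
I = V/|Z| = 13.6 mA
P = VI cos φ = 3.6 × 0.0136 × cos(-18.4°) = 46.5 mW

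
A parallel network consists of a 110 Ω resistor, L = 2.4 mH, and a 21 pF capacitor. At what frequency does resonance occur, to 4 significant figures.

ω₀ = 1/√(LC) = 1/√(0.0024 × 2.1e-11) = 4.454e+06 rad/s
f₀ = ω₀/(2π) = 708.9 kHz

708.9 kHz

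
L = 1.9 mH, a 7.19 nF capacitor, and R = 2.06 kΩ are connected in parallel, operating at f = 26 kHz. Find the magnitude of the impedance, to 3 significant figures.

ω = 2πf = 163400 rad/s
X_L = ωL = 310 Ω
X_C = 1/(ωC) = 851 Ω
Parallel: admittances add. Y = 1/R + 1/(jωL) + jωC
Y = (0.000485 − j0.00205) S
|Y| = 0.00210 S → |Z| = 1/|Y| = 475 Ω, ∠Z = −∠Y = 76.7°

475 Ω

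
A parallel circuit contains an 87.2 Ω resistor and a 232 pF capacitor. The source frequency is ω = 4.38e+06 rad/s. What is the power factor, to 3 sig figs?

X_C = 1/(ωC) = 984 Ω
Parallel: admittances add. Y = 1/R + jωC
Y = (0.0115 + j0.00102) S
|Y| = 0.0115 S → |Z| = 1/|Y| = 86.9 Ω, ∠Z = −∠Y = -5.06°
cos φ = cos(-5.06°) = 0.996

0.996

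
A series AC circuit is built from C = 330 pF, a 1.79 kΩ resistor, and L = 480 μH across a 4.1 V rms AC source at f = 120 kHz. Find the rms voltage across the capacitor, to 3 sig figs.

4.05 V

ω = 2πf = 754000 rad/s
X_L = ωL = 362 Ω
X_C = 1/(ωC) = 4020 Ω
Net reactance X = X_L − X_C = -3660 Ω
Z = 1790 − j3660 Ω
|Z| = √(1790² + 3660²) = 4070 Ω
I = V/|Z| = 1.01 mA
V_C = I·|Z_C| = 0.00101 × 4020 = 4.05 V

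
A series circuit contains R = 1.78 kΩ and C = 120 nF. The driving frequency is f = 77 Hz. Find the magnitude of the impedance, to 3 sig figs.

ω = 2πf = 483.8 rad/s
X_C = 1/(ωC) = 17200 Ω
Z = 1780 − j17200 Ω
|Z| = √(1780² + 17200²) = 17300 Ω

17300 Ω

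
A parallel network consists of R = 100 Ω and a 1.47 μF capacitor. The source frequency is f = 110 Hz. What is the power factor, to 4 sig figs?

0.9949

ω = 2πf = 691.2 rad/s
X_C = 1/(ωC) = 984.3 Ω
Parallel: admittances add. Y = 1/R + jωC
Y = (0.01000 + j0.001016) S
|Y| = 0.01005 S → |Z| = 1/|Y| = 99.49 Ω, ∠Z = −∠Y = -5.801°
cos φ = cos(-5.801°) = 0.9949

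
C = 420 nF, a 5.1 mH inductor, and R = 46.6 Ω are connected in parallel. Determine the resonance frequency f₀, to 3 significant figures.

3.44 kHz

ω₀ = 1/√(LC) = 1/√(0.0051 × 4.2e-07) = 21610 rad/s
f₀ = ω₀/(2π) = 3.44 kHz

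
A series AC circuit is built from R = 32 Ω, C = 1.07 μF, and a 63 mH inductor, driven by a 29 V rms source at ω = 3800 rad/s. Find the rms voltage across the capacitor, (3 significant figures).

X_L = ωL = 239 Ω
X_C = 1/(ωC) = 246 Ω
Net reactance X = X_L − X_C = -6.54 Ω
Z = 32.0 − j6.54 Ω
|Z| = √(32.0² + 6.54²) = 32.7 Ω
I = V/|Z| = 888 mA
V_C = I·|Z_C| = 0.888 × 246 = 218 V

218 V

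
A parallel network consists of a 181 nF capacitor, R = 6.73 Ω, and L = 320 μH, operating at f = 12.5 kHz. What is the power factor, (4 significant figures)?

0.9855

ω = 2πf = 78540 rad/s
X_L = ωL = 25.13 Ω
X_C = 1/(ωC) = 70.34 Ω
Parallel: admittances add. Y = 1/R + 1/(jωL) + jωC
Y = (0.1486 − j0.02557) S
|Y| = 0.1508 S → |Z| = 1/|Y| = 6.632 Ω, ∠Z = −∠Y = 9.765°
cos φ = cos(9.765°) = 0.9855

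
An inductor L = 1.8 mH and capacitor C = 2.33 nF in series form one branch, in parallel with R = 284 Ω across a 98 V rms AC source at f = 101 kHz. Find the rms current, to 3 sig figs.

ω = 2πf = 634600 rad/s
X_L = ωL = 1140 Ω
X_C = 1/(ωC) = 676 Ω
Branch 1: Z₁ = R = 284 Ω
Branch 2 (series LC): Z₂ = j(X_L − X_C) = j466 Ω
Parallel: Z = Z₁Z₂/(Z₁+Z₂), |Z| = 243 Ω, ∠Z = 31.4°
I = V/|Z| = 98/243 = 404 mA

404 mA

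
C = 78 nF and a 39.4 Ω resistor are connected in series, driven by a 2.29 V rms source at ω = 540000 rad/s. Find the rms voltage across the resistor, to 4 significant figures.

X_C = 1/(ωC) = 23.74 Ω
Z = 39.40 − j23.74 Ω
|Z| = √(39.40² + 23.74²) = 46.00 Ω
I = V/|Z| = 49.78 mA
V_R = I·|Z_R| = 0.04978 × 39.40 = 1.961 V

1.961 V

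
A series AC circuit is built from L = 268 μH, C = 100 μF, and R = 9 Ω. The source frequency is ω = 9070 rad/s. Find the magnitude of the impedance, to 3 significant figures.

X_L = ωL = 2.43 Ω
X_C = 1/(ωC) = 1.10 Ω
Net reactance X = X_L − X_C = 1.33 Ω
Z = 9.00 + j1.33 Ω
|Z| = √(9.00² + 1.33²) = 9.10 Ω

9.10 Ω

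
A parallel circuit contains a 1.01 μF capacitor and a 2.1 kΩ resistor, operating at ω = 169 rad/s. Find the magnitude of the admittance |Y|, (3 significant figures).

506 μS

X_C = 1/(ωC) = 5860 Ω
Parallel: admittances add. Y = 1/R + jωC
Y = (0.000476 + j0.000171) S
|Y| = 0.000506 S → |Z| = 1/|Y| = 1980 Ω, ∠Z = −∠Y = -19.7°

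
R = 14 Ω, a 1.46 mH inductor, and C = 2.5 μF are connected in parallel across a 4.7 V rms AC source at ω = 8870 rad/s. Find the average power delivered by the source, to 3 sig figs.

1.58 W

X_L = ωL = 13.0 Ω
X_C = 1/(ωC) = 45.1 Ω
Parallel: admittances add. Y = 1/R + 1/(jωL) + jωC
Y = (0.0714 − j0.0550) S
|Y| = 0.0902 S → |Z| = 1/|Y| = 11.1 Ω, ∠Z = −∠Y = 37.6°
I = V/|Z| = 424 mA
P = VI cos φ = 4.7 × 0.424 × cos(37.6°) = 1.58 W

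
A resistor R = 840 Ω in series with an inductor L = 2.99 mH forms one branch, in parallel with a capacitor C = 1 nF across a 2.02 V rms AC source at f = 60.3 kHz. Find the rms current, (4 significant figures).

936.1 μA

ω = 2πf = 378900 rad/s
X_L = ωL = 1133 Ω
X_C = 1/(ωC) = 2639 Ω
Branch 1 (R+jX_L): Z₁ = 840.0 + j1133 Ω, |Z₁| = 1410 Ω
Branch 2 (−jX_C): Z₂ = −j2639 Ω
Parallel: Z = Z₁Z₂/(Z₁+Z₂), |Z| = 2158 Ω, ∠Z = 24.30°
I = V/|Z| = 2.02/2158 = 936.1 μA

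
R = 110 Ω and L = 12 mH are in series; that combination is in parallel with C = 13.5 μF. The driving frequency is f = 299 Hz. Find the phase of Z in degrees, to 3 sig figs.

-69.7°

ω = 2πf = 1879 rad/s
X_L = ωL = 22.5 Ω
X_C = 1/(ωC) = 39.4 Ω
Branch 1 (R+jX_L): Z₁ = 110 + j22.5 Ω, |Z₁| = 112 Ω
Branch 2 (−jX_C): Z₂ = −j39.4 Ω
Parallel: Z = Z₁Z₂/(Z₁+Z₂), |Z| = 39.8 Ω, ∠Z = -69.7°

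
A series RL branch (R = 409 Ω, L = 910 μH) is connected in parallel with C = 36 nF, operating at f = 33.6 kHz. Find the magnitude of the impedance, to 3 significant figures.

ω = 2πf = 211100 rad/s
X_L = ωL = 192 Ω
X_C = 1/(ωC) = 132 Ω
Branch 1 (R+jX_L): Z₁ = 409 + j192 Ω, |Z₁| = 452 Ω
Branch 2 (−jX_C): Z₂ = −j132 Ω
Parallel: Z = Z₁Z₂/(Z₁+Z₂), |Z| = 144 Ω, ∠Z = -73.3°

144 Ω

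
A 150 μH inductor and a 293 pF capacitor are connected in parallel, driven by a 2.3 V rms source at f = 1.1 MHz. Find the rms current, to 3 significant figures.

ω = 2πf = 6.912e+06 rad/s
X_L = ωL = 1040 Ω
X_C = 1/(ωC) = 494 Ω
Parallel: admittances add. Y = 1/(jωL) + jωC
Y = (0 + j0.00106) S
|Y| = 0.00106 S → |Z| = 1/|Y| = 943 Ω, ∠Z = −∠Y = -90.0°
I = V/|Z| = 2.3/943 = 2.44 mA

2.44 mA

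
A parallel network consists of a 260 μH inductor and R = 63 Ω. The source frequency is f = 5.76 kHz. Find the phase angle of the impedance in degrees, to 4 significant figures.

81.51°

ω = 2πf = 36190 rad/s
X_L = ωL = 9.410 Ω
Parallel: admittances add. Y = 1/R + 1/(jωL)
Y = (0.01587 − j0.1063) S
|Y| = 0.1075 S → |Z| = 1/|Y| = 9.306 Ω, ∠Z = −∠Y = 81.51°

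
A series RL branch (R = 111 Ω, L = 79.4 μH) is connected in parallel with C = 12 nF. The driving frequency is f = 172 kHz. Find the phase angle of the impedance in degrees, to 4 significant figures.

-56.77°

ω = 2πf = 1.081e+06 rad/s
X_L = ωL = 85.81 Ω
X_C = 1/(ωC) = 77.11 Ω
Branch 1 (R+jX_L): Z₁ = 111.0 + j85.81 Ω, |Z₁| = 140.3 Ω
Branch 2 (−jX_C): Z₂ = −j77.11 Ω
Parallel: Z = Z₁Z₂/(Z₁+Z₂), |Z| = 97.17 Ω, ∠Z = -56.77°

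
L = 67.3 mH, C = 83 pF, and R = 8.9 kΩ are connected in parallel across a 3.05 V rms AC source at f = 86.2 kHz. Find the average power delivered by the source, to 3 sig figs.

1.05 mW

ω = 2πf = 541600 rad/s
X_L = ωL = 36500 Ω
X_C = 1/(ωC) = 22200 Ω
Parallel: admittances add. Y = 1/R + 1/(jωL) + jωC
Y = (0.000112 + j1.75e-05) S
|Y| = 0.000114 S → |Z| = 1/|Y| = 8790 Ω, ∠Z = −∠Y = -8.86°
I = V/|Z| = 347 μA
P = VI cos φ = 3.05 × 0.000347 × cos(-8.86°) = 1.05 mW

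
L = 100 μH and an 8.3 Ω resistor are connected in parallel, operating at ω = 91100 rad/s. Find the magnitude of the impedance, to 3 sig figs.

X_L = ωL = 9.11 Ω
Parallel: admittances add. Y = 1/R + 1/(jωL)
Y = (0.120 − j0.110) S
|Y| = 0.163 S → |Z| = 1/|Y| = 6.14 Ω, ∠Z = −∠Y = 42.3°

6.14 Ω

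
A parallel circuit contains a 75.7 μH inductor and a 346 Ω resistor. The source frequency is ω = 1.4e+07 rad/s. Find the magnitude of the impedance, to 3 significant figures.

X_L = ωL = 1060 Ω
Parallel: admittances add. Y = 1/R + 1/(jωL)
Y = (0.00289 − j0.000944) S
|Y| = 0.00304 S → |Z| = 1/|Y| = 329 Ω, ∠Z = −∠Y = 18.1°

329 Ω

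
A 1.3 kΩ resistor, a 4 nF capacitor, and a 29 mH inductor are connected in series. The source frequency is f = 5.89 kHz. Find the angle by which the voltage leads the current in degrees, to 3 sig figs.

ω = 2πf = 37010 rad/s
X_L = ωL = 1070 Ω
X_C = 1/(ωC) = 6760 Ω
Net reactance X = X_L − X_C = -5680 Ω
Z = 1300 − j5680 Ω
|Z| = √(1300² + 5680²) = 5830 Ω
∠Z = arctan(-5680/1300) = -77.1°

-77.1°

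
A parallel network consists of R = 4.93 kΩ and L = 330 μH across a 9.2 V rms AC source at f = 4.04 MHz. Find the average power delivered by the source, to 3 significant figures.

ω = 2πf = 2.538e+07 rad/s
X_L = ωL = 8380 Ω
Parallel: admittances add. Y = 1/R + 1/(jωL)
Y = (0.000203 − j0.000119) S
|Y| = 0.000235 S → |Z| = 1/|Y| = 4250 Ω, ∠Z = −∠Y = 30.5°
I = V/|Z| = 2.17 mA
P = VI cos φ = 9.2 × 0.00217 × cos(30.5°) = 17.2 mW

17.2 mW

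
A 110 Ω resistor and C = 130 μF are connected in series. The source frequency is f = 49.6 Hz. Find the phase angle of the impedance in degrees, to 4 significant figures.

ω = 2πf = 311.6 rad/s
X_C = 1/(ωC) = 24.68 Ω
Z = 110.0 − j24.68 Ω
|Z| = √(110.0² + 24.68²) = 112.7 Ω
∠Z = arctan(-24.68/110.0) = -12.65°

-12.65°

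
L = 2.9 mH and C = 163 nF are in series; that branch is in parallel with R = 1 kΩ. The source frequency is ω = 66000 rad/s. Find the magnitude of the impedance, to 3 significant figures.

98.0 Ω

X_L = ωL = 191 Ω
X_C = 1/(ωC) = 93.0 Ω
Branch 1: Z₁ = R = 1000 Ω
Branch 2 (series LC): Z₂ = j(X_L − X_C) = j98.4 Ω
Parallel: Z = Z₁Z₂/(Z₁+Z₂), |Z| = 98.0 Ω, ∠Z = 84.4°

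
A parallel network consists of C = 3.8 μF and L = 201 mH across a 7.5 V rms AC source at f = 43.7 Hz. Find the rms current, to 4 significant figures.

ω = 2πf = 274.6 rad/s
X_L = ωL = 55.19 Ω
X_C = 1/(ωC) = 958.4 Ω
Parallel: admittances add. Y = 1/(jωL) + jωC
Y = (0 − j0.01708) S
|Y| = 0.01708 S → |Z| = 1/|Y| = 58.56 Ω, ∠Z = −∠Y = 90.00°
I = V/|Z| = 7.5/58.56 = 128.1 mA

128.1 mA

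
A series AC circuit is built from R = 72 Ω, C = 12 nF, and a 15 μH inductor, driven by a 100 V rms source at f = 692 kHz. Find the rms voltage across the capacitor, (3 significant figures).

22.4 V

ω = 2πf = 4.348e+06 rad/s
X_L = ωL = 65.2 Ω
X_C = 1/(ωC) = 19.2 Ω
Net reactance X = X_L − X_C = 46.1 Ω
Z = 72.0 + j46.1 Ω
|Z| = √(72.0² + 46.1²) = 85.5 Ω
I = V/|Z| = 1.17 A
V_C = I·|Z_C| = 1.17 × 19.2 = 22.4 V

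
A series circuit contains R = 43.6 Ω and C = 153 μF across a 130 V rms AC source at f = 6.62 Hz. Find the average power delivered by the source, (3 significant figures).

27.7 W

ω = 2πf = 41.59 rad/s
X_C = 1/(ωC) = 157 Ω
Z = 43.6 − j157 Ω
|Z| = √(43.6² + 157²) = 163 Ω
∠Z = arctan(-157/43.6) = -74.5°
I = V/|Z| = 797 mA
P = VI cos φ = 130 × 0.797 × cos(-74.5°) = 27.7 W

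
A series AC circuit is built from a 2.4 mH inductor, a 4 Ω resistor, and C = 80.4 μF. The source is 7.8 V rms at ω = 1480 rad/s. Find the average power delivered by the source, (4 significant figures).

X_L = ωL = 3.552 Ω
X_C = 1/(ωC) = 8.404 Ω
Net reactance X = X_L − X_C = -4.852 Ω
Z = 4.000 − j4.852 Ω
|Z| = √(4.000² + 4.852²) = 6.288 Ω
∠Z = arctan(-4.852/4.000) = -50.50°
I = V/|Z| = 1.240 A
P = VI cos φ = 7.8 × 1.240 × cos(-50.50°) = 6.155 W

6.155 W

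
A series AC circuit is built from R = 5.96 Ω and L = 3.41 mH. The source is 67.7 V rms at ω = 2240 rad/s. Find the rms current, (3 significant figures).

X_L = ωL = 7.64 Ω
Z = 5.96 + j7.64 Ω
|Z| = √(5.96² + 7.64²) = 9.69 Ω
I = V/|Z| = 67.7/9.69 = 6.99 A

6.99 A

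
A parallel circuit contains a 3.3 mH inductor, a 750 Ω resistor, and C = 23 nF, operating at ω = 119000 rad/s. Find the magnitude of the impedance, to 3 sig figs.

742 Ω

X_L = ωL = 393 Ω
X_C = 1/(ωC) = 365 Ω
Parallel: admittances add. Y = 1/R + 1/(jωL) + jωC
Y = (0.00133 + j0.000191) S
|Y| = 0.00135 S → |Z| = 1/|Y| = 742 Ω, ∠Z = −∠Y = -8.13°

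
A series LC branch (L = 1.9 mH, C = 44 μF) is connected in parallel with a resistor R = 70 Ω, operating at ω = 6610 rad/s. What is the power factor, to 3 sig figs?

X_L = ωL = 12.6 Ω
X_C = 1/(ωC) = 3.44 Ω
Branch 1: Z₁ = R = 70.0 Ω
Branch 2 (series LC): Z₂ = j(X_L − X_C) = j9.12 Ω
Parallel: Z = Z₁Z₂/(Z₁+Z₂), |Z| = 9.04 Ω, ∠Z = 82.6°
cos φ = cos(82.6°) = 0.129

0.129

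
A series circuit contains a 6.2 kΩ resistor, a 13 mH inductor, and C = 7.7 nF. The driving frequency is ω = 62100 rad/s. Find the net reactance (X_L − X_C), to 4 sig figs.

-1284 Ω

X_L = ωL = 807.3 Ω
X_C = 1/(ωC) = 2091 Ω
X = 807.3 − 2091 = -1284 Ω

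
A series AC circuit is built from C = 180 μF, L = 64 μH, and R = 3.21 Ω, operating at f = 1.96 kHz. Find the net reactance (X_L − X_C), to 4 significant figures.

0.3370 Ω

ω = 2πf = 12320 rad/s
X_L = ωL = 0.7882 Ω
X_C = 1/(ωC) = 0.4511 Ω
X = 0.7882 − 0.4511 = 0.3370 Ω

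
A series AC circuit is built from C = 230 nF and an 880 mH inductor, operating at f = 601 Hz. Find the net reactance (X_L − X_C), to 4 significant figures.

ω = 2πf = 3776 rad/s
X_L = ωL = 3323 Ω
X_C = 1/(ωC) = 1151 Ω
X = 3323 − 1151 = 2172 Ω

2172 Ω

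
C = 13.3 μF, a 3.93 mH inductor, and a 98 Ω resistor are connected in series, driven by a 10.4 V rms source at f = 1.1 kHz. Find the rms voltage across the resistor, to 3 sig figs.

10.3 V

ω = 2πf = 6912 rad/s
X_L = ωL = 27.2 Ω
X_C = 1/(ωC) = 10.9 Ω
Net reactance X = X_L − X_C = 16.3 Ω
Z = 98.0 + j16.3 Ω
|Z| = √(98.0² + 16.3²) = 99.3 Ω
I = V/|Z| = 105 mA
V_R = I·|Z_R| = 0.105 × 98.0 = 10.3 V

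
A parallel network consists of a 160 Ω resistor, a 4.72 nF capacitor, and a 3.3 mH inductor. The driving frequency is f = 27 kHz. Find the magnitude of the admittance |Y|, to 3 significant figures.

ω = 2πf = 169600 rad/s
X_L = ωL = 560 Ω
X_C = 1/(ωC) = 1250 Ω
Parallel: admittances add. Y = 1/R + 1/(jωL) + jωC
Y = (0.00625 − j0.000986) S
|Y| = 0.00633 S → |Z| = 1/|Y| = 158 Ω, ∠Z = −∠Y = 8.96°

6.33 mS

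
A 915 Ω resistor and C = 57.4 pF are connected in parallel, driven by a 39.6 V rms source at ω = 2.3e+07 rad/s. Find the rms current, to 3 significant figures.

X_C = 1/(ωC) = 757 Ω
Parallel: admittances add. Y = 1/R + jωC
Y = (0.00109 + j0.00132) S
|Y| = 0.00171 S → |Z| = 1/|Y| = 583 Ω, ∠Z = −∠Y = -50.4°
I = V/|Z| = 39.6/583 = 67.9 mA

67.9 mA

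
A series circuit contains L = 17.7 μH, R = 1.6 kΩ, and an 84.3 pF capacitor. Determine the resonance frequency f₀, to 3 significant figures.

4.12 MHz

ω₀ = 1/√(LC) = 1/√(1.77e-05 × 8.43e-11) = 2.589e+07 rad/s
f₀ = ω₀/(2π) = 4.12 MHz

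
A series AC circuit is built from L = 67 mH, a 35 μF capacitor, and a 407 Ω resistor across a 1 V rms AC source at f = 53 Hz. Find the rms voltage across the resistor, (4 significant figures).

ω = 2πf = 333.0 rad/s
X_L = ωL = 22.31 Ω
X_C = 1/(ωC) = 85.80 Ω
Net reactance X = X_L − X_C = -63.49 Ω
Z = 407.0 − j63.49 Ω
|Z| = √(407.0² + 63.49²) = 411.9 Ω
I = V/|Z| = 2.428 mA
V_R = I·|Z_R| = 0.002428 × 407.0 = 0.9881 V

0.9881 V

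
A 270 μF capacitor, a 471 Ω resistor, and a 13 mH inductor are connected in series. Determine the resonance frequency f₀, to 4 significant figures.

84.95 Hz

ω₀ = 1/√(LC) = 1/√(0.013 × 0.00027) = 533.8 rad/s
f₀ = ω₀/(2π) = 84.95 Hz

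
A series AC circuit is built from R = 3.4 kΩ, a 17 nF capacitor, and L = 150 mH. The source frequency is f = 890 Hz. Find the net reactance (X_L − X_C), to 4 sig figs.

ω = 2πf = 5592 rad/s
X_L = ωL = 838.8 Ω
X_C = 1/(ωC) = 10520 Ω
X = 838.8 − 10520 = -9680 Ω

-9680 Ω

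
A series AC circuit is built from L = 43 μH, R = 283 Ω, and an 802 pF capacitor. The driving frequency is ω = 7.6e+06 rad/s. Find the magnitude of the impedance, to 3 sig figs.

X_L = ωL = 327 Ω
X_C = 1/(ωC) = 164 Ω
Net reactance X = X_L − X_C = 163 Ω
Z = 283 + j163 Ω
|Z| = √(283² + 163²) = 326 Ω

326 Ω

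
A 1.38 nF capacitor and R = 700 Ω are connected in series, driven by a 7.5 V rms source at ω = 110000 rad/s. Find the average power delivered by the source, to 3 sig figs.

X_C = 1/(ωC) = 6590 Ω
Z = 700 − j6590 Ω
|Z| = √(700² + 6590²) = 6620 Ω
∠Z = arctan(-6590/700) = -83.9°
I = V/|Z| = 1.13 mA
P = VI cos φ = 7.5 × 0.00113 × cos(-83.9°) = 897 μW

897 μW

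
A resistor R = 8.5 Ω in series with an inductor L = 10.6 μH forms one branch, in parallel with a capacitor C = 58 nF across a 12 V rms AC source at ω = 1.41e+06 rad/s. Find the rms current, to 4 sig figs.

509.3 mA

X_L = ωL = 14.95 Ω
X_C = 1/(ωC) = 12.23 Ω
Branch 1 (R+jX_L): Z₁ = 8.500 + j14.95 Ω, |Z₁| = 17.19 Ω
Branch 2 (−jX_C): Z₂ = −j12.23 Ω
Parallel: Z = Z₁Z₂/(Z₁+Z₂), |Z| = 23.56 Ω, ∠Z = -47.36°
I = V/|Z| = 12/23.56 = 509.3 mA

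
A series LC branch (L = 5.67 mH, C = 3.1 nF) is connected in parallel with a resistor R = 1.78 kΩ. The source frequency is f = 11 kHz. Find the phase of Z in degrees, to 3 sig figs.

-22.6°

ω = 2πf = 69120 rad/s
X_L = ωL = 392 Ω
X_C = 1/(ωC) = 4670 Ω
Branch 1: Z₁ = R = 1780 Ω
Branch 2 (series LC): Z₂ = j(X_L − X_C) = −j4280 Ω
Parallel: Z = Z₁Z₂/(Z₁+Z₂), |Z| = 1640 Ω, ∠Z = -22.6°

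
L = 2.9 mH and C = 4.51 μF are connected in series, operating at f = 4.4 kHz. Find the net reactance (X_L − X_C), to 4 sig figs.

ω = 2πf = 27650 rad/s
X_L = ωL = 80.17 Ω
X_C = 1/(ωC) = 8.020 Ω
X = 80.17 − 8.020 = 72.15 Ω

72.15 Ω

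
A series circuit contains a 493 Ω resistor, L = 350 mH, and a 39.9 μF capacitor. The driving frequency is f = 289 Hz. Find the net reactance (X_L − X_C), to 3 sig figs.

ω = 2πf = 1816 rad/s
X_L = ωL = 636 Ω
X_C = 1/(ωC) = 13.8 Ω
X = 636 − 13.8 = 622 Ω

622 Ω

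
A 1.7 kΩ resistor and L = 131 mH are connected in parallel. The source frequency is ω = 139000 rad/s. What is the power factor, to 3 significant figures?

0.996

X_L = ωL = 18200 Ω
Parallel: admittances add. Y = 1/R + 1/(jωL)
Y = (0.000588 − j5.49e-05) S
|Y| = 0.000591 S → |Z| = 1/|Y| = 1690 Ω, ∠Z = −∠Y = 5.33°
cos φ = cos(5.33°) = 0.996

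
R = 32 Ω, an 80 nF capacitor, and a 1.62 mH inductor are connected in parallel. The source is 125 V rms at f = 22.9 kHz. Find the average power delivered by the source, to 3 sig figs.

ω = 2πf = 143900 rad/s
X_L = ωL = 233 Ω
X_C = 1/(ωC) = 86.9 Ω
Parallel: admittances add. Y = 1/R + 1/(jωL) + jωC
Y = (0.0312 + j0.00722) S
|Y| = 0.0321 S → |Z| = 1/|Y| = 31.2 Ω, ∠Z = −∠Y = -13.0°
I = V/|Z| = 4.01 A
P = VI cos φ = 125 × 4.01 × cos(-13.0°) = 488 W

488 W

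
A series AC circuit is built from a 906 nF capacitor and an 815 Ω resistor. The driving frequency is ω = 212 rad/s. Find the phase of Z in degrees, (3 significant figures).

-81.1°

X_C = 1/(ωC) = 5210 Ω
Z = 815 − j5210 Ω
|Z| = √(815² + 5210²) = 5270 Ω
∠Z = arctan(-5210/815) = -81.1°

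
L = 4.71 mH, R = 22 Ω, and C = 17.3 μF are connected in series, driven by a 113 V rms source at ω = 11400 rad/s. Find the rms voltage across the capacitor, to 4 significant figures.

X_L = ωL = 53.69 Ω
X_C = 1/(ωC) = 5.070 Ω
Net reactance X = X_L − X_C = 48.62 Ω
Z = 22.00 + j48.62 Ω
|Z| = √(22.00² + 48.62²) = 53.37 Ω
I = V/|Z| = 2.117 A
V_C = I·|Z_C| = 2.117 × 5.070 = 10.74 V

10.74 V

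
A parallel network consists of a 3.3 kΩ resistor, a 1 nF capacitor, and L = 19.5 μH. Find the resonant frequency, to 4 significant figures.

ω₀ = 1/√(LC) = 1/√(1.95e-05 × 1e-09) = 7.161e+06 rad/s
f₀ = ω₀/(2π) = 1.140 MHz

1.140 MHz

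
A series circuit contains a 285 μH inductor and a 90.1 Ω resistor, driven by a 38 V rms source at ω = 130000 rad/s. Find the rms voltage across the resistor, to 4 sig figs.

X_L = ωL = 37.05 Ω
Z = 90.10 + j37.05 Ω
|Z| = √(90.10² + 37.05²) = 97.42 Ω
I = V/|Z| = 390.1 mA
V_R = I·|Z_R| = 0.3901 × 90.10 = 35.14 V

35.14 V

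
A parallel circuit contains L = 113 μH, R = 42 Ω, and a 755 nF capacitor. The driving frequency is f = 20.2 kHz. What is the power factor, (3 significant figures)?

ω = 2πf = 126900 rad/s
X_L = ωL = 14.3 Ω
X_C = 1/(ωC) = 10.4 Ω
Parallel: admittances add. Y = 1/R + 1/(jωL) + jωC
Y = (0.0238 + j0.0261) S
|Y| = 0.0353 S → |Z| = 1/|Y| = 28.3 Ω, ∠Z = −∠Y = -47.6°
cos φ = cos(-47.6°) = 0.674

0.674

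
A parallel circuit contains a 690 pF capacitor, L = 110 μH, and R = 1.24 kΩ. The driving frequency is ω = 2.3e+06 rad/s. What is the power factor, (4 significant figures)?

X_L = ωL = 253.0 Ω
X_C = 1/(ωC) = 630.1 Ω
Parallel: admittances add. Y = 1/R + 1/(jωL) + jωC
Y = (0.0008065 − j0.002366) S
|Y| = 0.002499 S → |Z| = 1/|Y| = 400.1 Ω, ∠Z = −∠Y = 71.18°
cos φ = cos(71.18°) = 0.3227

0.3227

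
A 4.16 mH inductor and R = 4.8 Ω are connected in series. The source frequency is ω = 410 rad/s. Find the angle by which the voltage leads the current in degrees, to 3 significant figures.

19.6°

X_L = ωL = 1.71 Ω
Z = 4.80 + j1.71 Ω
|Z| = √(4.80² + 1.71²) = 5.09 Ω
∠Z = arctan(1.71/4.80) = 19.6°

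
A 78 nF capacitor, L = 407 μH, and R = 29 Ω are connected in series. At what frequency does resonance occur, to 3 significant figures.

ω₀ = 1/√(LC) = 1/√(0.000407 × 7.8e-08) = 177500 rad/s
f₀ = ω₀/(2π) = 28.2 kHz

28.2 kHz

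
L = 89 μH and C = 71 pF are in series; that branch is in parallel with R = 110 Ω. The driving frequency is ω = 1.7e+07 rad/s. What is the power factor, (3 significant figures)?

X_L = ωL = 1510 Ω
X_C = 1/(ωC) = 829 Ω
Branch 1: Z₁ = R = 110 Ω
Branch 2 (series LC): Z₂ = j(X_L − X_C) = j684 Ω
Parallel: Z = Z₁Z₂/(Z₁+Z₂), |Z| = 109 Ω, ∠Z = 9.13°
cos φ = cos(9.13°) = 0.987

0.987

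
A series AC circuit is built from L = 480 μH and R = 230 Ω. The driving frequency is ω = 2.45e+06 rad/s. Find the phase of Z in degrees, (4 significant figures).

X_L = ωL = 1176 Ω
Z = 230.0 + j1176 Ω
|Z| = √(230.0² + 1176²) = 1198 Ω
∠Z = arctan(1176/230.0) = 78.93°

78.93°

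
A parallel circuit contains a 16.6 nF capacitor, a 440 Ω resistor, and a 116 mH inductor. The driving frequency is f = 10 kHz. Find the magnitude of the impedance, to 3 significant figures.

409 Ω

ω = 2πf = 62830 rad/s
X_L = ωL = 7290 Ω
X_C = 1/(ωC) = 959 Ω
Parallel: admittances add. Y = 1/R + 1/(jωL) + jωC
Y = (0.00227 + j0.000906) S
|Y| = 0.00245 S → |Z| = 1/|Y| = 409 Ω, ∠Z = −∠Y = -21.7°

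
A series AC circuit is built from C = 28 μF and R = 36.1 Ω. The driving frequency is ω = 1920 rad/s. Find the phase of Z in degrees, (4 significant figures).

X_C = 1/(ωC) = 18.60 Ω
Z = 36.10 − j18.60 Ω
|Z| = √(36.10² + 18.60²) = 40.61 Ω
∠Z = arctan(-18.60/36.10) = -27.26°

-27.26°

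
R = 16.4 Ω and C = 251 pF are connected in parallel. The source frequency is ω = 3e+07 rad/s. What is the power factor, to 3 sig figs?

X_C = 1/(ωC) = 133 Ω
Parallel: admittances add. Y = 1/R + jωC
Y = (0.0610 + j0.00753) S
|Y| = 0.0614 S → |Z| = 1/|Y| = 16.3 Ω, ∠Z = −∠Y = -7.04°
cos φ = cos(-7.04°) = 0.992

0.992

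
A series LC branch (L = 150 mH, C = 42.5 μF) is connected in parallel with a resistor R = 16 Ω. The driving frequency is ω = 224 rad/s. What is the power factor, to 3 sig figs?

X_L = ωL = 33.6 Ω
X_C = 1/(ωC) = 105 Ω
Branch 1: Z₁ = R = 16.0 Ω
Branch 2 (series LC): Z₂ = j(X_L − X_C) = −j71.4 Ω
Parallel: Z = Z₁Z₂/(Z₁+Z₂), |Z| = 15.6 Ω, ∠Z = -12.6°
cos φ = cos(-12.6°) = 0.976

0.976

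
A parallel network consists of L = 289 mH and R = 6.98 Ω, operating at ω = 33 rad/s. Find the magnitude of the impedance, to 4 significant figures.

5.633 Ω

X_L = ωL = 9.537 Ω
Parallel: admittances add. Y = 1/R + 1/(jωL)
Y = (0.1433 − j0.1049) S
|Y| = 0.1775 S → |Z| = 1/|Y| = 5.633 Ω, ∠Z = −∠Y = 36.20°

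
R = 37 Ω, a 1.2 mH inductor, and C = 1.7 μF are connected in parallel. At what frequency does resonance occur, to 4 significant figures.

3.524 kHz

ω₀ = 1/√(LC) = 1/√(0.0012 × 1.7e-06) = 22140 rad/s
f₀ = ω₀/(2π) = 3.524 kHz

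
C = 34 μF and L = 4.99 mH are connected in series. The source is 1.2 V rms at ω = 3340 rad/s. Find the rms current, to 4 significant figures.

X_L = ωL = 16.67 Ω
X_C = 1/(ωC) = 8.806 Ω
Net reactance X = X_L − X_C = 7.861 Ω
Z = j7.861 Ω
|Z| = √(0² + 7.861²) = 7.861 Ω
I = V/|Z| = 1.2/7.861 = 152.7 mA

152.7 mA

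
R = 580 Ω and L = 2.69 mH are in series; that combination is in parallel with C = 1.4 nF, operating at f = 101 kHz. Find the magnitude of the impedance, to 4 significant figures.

ω = 2πf = 634600 rad/s
X_L = ωL = 1707 Ω
X_C = 1/(ωC) = 1126 Ω
Branch 1 (R+jX_L): Z₁ = 580.0 + j1707 Ω, |Z₁| = 1803 Ω
Branch 2 (−jX_C): Z₂ = −j1126 Ω
Parallel: Z = Z₁Z₂/(Z₁+Z₂), |Z| = 2471 Ω, ∠Z = -63.84°

2471 Ω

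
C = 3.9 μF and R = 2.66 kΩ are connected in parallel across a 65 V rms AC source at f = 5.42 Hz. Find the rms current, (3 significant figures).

ω = 2πf = 34.05 rad/s
X_C = 1/(ωC) = 7530 Ω
Parallel: admittances add. Y = 1/R + jωC
Y = (0.000376 + j0.000133) S
|Y| = 0.000399 S → |Z| = 1/|Y| = 2510 Ω, ∠Z = −∠Y = -19.5°
I = V/|Z| = 65/2510 = 25.9 mA

25.9 mA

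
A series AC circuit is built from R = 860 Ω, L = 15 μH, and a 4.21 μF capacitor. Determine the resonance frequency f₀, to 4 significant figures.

ω₀ = 1/√(LC) = 1/√(1.5e-05 × 4.21e-06) = 125800 rad/s
f₀ = ω₀/(2π) = 20.03 kHz

20.03 kHz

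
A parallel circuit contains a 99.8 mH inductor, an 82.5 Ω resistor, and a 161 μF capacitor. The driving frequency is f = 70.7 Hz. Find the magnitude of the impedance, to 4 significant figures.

19.83 Ω

ω = 2πf = 444.2 rad/s
X_L = ωL = 44.33 Ω
X_C = 1/(ωC) = 13.98 Ω
Parallel: admittances add. Y = 1/R + 1/(jωL) + jωC
Y = (0.01212 + j0.04896) S
|Y| = 0.05044 S → |Z| = 1/|Y| = 19.83 Ω, ∠Z = −∠Y = -76.10°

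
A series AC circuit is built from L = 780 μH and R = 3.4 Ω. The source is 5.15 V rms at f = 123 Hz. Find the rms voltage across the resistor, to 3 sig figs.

5.07 V

ω = 2πf = 772.8 rad/s
X_L = ωL = 0.603 Ω
Z = 3.40 + j0.603 Ω
|Z| = √(3.40² + 0.603²) = 3.45 Ω
I = V/|Z| = 1.49 A
V_R = I·|Z_R| = 1.49 × 3.40 = 5.07 V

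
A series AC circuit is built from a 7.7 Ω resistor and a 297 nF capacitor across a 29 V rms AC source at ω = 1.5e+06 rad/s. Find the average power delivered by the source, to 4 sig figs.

X_C = 1/(ωC) = 2.245 Ω
Z = 7.700 − j2.245 Ω
|Z| = √(7.700² + 2.245²) = 8.021 Ω
∠Z = arctan(-2.245/7.700) = -16.25°
I = V/|Z| = 3.616 A
P = VI cos φ = 29 × 3.616 × cos(-16.25°) = 100.7 W

100.7 W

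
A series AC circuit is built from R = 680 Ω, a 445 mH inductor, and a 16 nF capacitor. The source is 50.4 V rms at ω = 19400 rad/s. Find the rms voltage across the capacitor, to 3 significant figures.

X_L = ωL = 8630 Ω
X_C = 1/(ωC) = 3220 Ω
Net reactance X = X_L − X_C = 5410 Ω
Z = 680 + j5410 Ω
|Z| = √(680² + 5410²) = 5450 Ω
I = V/|Z| = 9.24 mA
V_C = I·|Z_C| = 0.00924 × 3220 = 29.8 V

29.8 V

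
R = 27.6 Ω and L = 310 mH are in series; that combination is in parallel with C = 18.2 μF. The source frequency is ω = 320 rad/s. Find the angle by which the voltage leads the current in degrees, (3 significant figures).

X_L = ωL = 99.2 Ω
X_C = 1/(ωC) = 172 Ω
Branch 1 (R+jX_L): Z₁ = 27.6 + j99.2 Ω, |Z₁| = 103 Ω
Branch 2 (−jX_C): Z₂ = −j172 Ω
Parallel: Z = Z₁Z₂/(Z₁+Z₂), |Z| = 228 Ω, ∠Z = 53.6°

53.6°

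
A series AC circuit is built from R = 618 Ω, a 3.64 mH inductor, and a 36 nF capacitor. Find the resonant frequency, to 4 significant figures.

13.90 kHz

ω₀ = 1/√(LC) = 1/√(0.00364 × 3.6e-08) = 87360 rad/s
f₀ = ω₀/(2π) = 13.90 kHz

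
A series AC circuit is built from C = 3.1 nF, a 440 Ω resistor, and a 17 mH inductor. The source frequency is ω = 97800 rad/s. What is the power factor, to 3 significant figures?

X_L = ωL = 1660 Ω
X_C = 1/(ωC) = 3300 Ω
Net reactance X = X_L − X_C = -1640 Ω
Z = 440 − j1640 Ω
|Z| = √(440² + 1640²) = 1690 Ω
∠Z = arctan(-1640/440) = -74.9°
cos φ = cos(-74.9°) = 0.260

0.260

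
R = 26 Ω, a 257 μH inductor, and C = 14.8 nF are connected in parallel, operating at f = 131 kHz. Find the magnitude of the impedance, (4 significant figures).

ω = 2πf = 823100 rad/s
X_L = ωL = 211.5 Ω
X_C = 1/(ωC) = 82.09 Ω
Parallel: admittances add. Y = 1/R + 1/(jωL) + jωC
Y = (0.03846 + j0.007455) S
|Y| = 0.03918 S → |Z| = 1/|Y| = 25.52 Ω, ∠Z = −∠Y = -10.97°

25.52 Ω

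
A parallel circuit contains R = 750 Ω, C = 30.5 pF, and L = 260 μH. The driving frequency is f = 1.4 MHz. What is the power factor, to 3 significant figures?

ω = 2πf = 8.796e+06 rad/s
X_L = ωL = 2290 Ω
X_C = 1/(ωC) = 3730 Ω
Parallel: admittances add. Y = 1/R + 1/(jωL) + jωC
Y = (0.00133 − j0.000169) S
|Y| = 0.00134 S → |Z| = 1/|Y| = 744 Ω, ∠Z = −∠Y = 7.22°
cos φ = cos(7.22°) = 0.992

0.992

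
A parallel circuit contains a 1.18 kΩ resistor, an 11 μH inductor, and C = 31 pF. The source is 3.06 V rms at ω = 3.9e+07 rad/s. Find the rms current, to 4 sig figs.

4.303 mA

X_L = ωL = 429.0 Ω
X_C = 1/(ωC) = 827.1 Ω
Parallel: admittances add. Y = 1/R + 1/(jωL) + jωC
Y = (0.0008475 − j0.001122) S
|Y| = 0.001406 S → |Z| = 1/|Y| = 711.2 Ω, ∠Z = −∠Y = 52.94°
I = V/|Z| = 3.06/711.2 = 4.303 mA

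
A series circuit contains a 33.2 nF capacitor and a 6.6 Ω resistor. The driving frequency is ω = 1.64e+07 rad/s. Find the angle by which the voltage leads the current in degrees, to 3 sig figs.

-15.6°

X_C = 1/(ωC) = 1.84 Ω
Z = 6.60 − j1.84 Ω
|Z| = √(6.60² + 1.84²) = 6.85 Ω
∠Z = arctan(-1.84/6.60) = -15.6°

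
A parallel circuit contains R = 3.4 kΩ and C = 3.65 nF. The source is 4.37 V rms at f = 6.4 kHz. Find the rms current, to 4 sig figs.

1.436 mA

ω = 2πf = 40210 rad/s
X_C = 1/(ωC) = 6813 Ω
Parallel: admittances add. Y = 1/R + jωC
Y = (0.0002941 + j0.0001468) S
|Y| = 0.0003287 S → |Z| = 1/|Y| = 3042 Ω, ∠Z = −∠Y = -26.52°
I = V/|Z| = 4.37/3042 = 1.436 mA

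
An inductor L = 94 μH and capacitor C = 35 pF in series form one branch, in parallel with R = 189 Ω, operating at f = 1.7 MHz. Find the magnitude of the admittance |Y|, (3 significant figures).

5.32 mS

ω = 2πf = 1.068e+07 rad/s
X_L = ωL = 1000 Ω
X_C = 1/(ωC) = 2670 Ω
Branch 1: Z₁ = R = 189 Ω
Branch 2 (series LC): Z₂ = j(X_L − X_C) = −j1670 Ω
Parallel: Z = Z₁Z₂/(Z₁+Z₂), |Z| = 188 Ω, ∠Z = -6.45°
|Y| = 1/|Z| = 5.32 mS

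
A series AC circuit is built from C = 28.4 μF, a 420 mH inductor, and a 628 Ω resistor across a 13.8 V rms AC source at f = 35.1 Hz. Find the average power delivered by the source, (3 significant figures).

ω = 2πf = 220.5 rad/s
X_L = ωL = 92.6 Ω
X_C = 1/(ωC) = 160 Ω
Net reactance X = X_L − X_C = -67.0 Ω
Z = 628 − j67.0 Ω
|Z| = √(628² + 67.0²) = 632 Ω
∠Z = arctan(-67.0/628) = -6.09°
I = V/|Z| = 21.9 mA
P = VI cos φ = 13.8 × 0.0219 × cos(-6.09°) = 300 mW

300 mW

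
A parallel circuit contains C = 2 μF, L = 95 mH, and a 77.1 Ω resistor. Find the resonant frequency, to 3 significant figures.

365 Hz

ω₀ = 1/√(LC) = 1/√(0.095 × 2e-06) = 2294 rad/s
f₀ = ω₀/(2π) = 365 Hz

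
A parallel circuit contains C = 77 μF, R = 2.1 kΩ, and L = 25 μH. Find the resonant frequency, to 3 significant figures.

ω₀ = 1/√(LC) = 1/√(2.5e-05 × 7.7e-05) = 22790 rad/s
f₀ = ω₀/(2π) = 3.63 kHz

3.63 kHz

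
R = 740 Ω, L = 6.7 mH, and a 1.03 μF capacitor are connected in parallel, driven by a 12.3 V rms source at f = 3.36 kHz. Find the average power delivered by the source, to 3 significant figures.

ω = 2πf = 21110 rad/s
X_L = ωL = 141 Ω
X_C = 1/(ωC) = 46.0 Ω
Parallel: admittances add. Y = 1/R + 1/(jωL) + jωC
Y = (0.00135 + j0.0147) S
|Y| = 0.0147 S → |Z| = 1/|Y| = 67.9 Ω, ∠Z = −∠Y = -84.7°
I = V/|Z| = 181 mA
P = VI cos φ = 12.3 × 0.181 × cos(-84.7°) = 204 mW

204 mW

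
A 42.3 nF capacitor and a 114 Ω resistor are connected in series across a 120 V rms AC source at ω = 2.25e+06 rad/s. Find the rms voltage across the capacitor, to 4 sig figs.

X_C = 1/(ωC) = 10.51 Ω
Z = 114.0 − j10.51 Ω
|Z| = √(114.0² + 10.51²) = 114.5 Ω
I = V/|Z| = 1.048 A
V_C = I·|Z_C| = 1.048 × 10.51 = 11.01 V

11.01 V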